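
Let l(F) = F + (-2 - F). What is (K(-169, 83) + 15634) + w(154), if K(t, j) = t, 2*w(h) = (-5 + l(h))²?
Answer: 30979/2 ≈ 15490.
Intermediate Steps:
l(F) = -2
w(h) = 49/2 (w(h) = (-5 - 2)²/2 = (½)*(-7)² = (½)*49 = 49/2)
(K(-169, 83) + 15634) + w(154) = (-169 + 15634) + 49/2 = 15465 + 49/2 = 30979/2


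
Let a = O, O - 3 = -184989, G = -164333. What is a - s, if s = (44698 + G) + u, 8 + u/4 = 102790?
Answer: -476479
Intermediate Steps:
u = 411128 (u = -32 + 4*102790 = -32 + 411160 = 411128)
O = -184986 (O = 3 - 184989 = -184986)
a = -184986
s = 291493 (s = (44698 - 164333) + 411128 = -119635 + 411128 = 291493)
a - s = -184986 - 1*291493 = -184986 - 291493 = -476479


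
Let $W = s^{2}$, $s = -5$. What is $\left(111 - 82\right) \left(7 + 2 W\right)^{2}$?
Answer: $94221$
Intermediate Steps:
$W = 25$ ($W = \left(-5\right)^{2} = 25$)
$\left(111 - 82\right) \left(7 + 2 W\right)^{2} = \left(111 - 82\right) \left(7 + 2 \cdot 25\right)^{2} = 29 \left(7 + 50\right)^{2} = 29 \cdot 57^{2} = 29 \cdot 3249 = 94221$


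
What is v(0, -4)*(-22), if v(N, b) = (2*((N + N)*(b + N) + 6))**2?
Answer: -3168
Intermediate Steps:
v(N, b) = (12 + 4*N*(N + b))**2 (v(N, b) = (2*((2*N)*(N + b) + 6))**2 = (2*(2*N*(N + b) + 6))**2 = (2*(6 + 2*N*(N + b)))**2 = (12 + 4*N*(N + b))**2)
v(0, -4)*(-22) = (16*(3 + 0**2 + 0*(-4))**2)*(-22) = (16*(3 + 0 + 0)**2)*(-22) = (16*3**2)*(-22) = (16*9)*(-22) = 144*(-22) = -3168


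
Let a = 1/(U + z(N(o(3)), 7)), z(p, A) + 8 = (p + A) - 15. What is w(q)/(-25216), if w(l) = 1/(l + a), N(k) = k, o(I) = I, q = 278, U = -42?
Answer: -55/385527424 ≈ -1.4266e-7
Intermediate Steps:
z(p, A) = -23 + A + p (z(p, A) = -8 + ((p + A) - 15) = -8 + ((A + p) - 15) = -8 + (-15 + A + p) = -23 + A + p)
a = -1/55 (a = 1/(-42 + (-23 + 7 + 3)) = 1/(-42 - 13) = 1/(-55) = -1/55 ≈ -0.018182)
w(l) = 1/(-1/55 + l) (w(l) = 1/(l - 1/55) = 1/(-1/55 + l))
w(q)/(-25216) = (55/(-1 + 55*278))/(-25216) = (55/(-1 + 15290))*(-1/25216) = (55/15289)*(-1/25216) = -55/385527424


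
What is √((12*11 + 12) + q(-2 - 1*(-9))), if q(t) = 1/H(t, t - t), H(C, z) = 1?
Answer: √145 ≈ 12.042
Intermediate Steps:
q(t) = 1 (q(t) = 1/1 = 1)
√((12*11 + 12) + q(-2 - 1*(-9))) = √((12*11 + 12) + 1) = √((132 + 12) + 1) = √(144 + 1) = √145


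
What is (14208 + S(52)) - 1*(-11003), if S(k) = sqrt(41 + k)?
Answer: 25211 + sqrt(93) ≈ 25221.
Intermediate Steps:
(14208 + S(52)) - 1*(-11003) = (14208 + sqrt(41 + 52)) - 1*(-11003) = (14208 + sqrt(93)) + 11003 = 25211 + sqrt(93)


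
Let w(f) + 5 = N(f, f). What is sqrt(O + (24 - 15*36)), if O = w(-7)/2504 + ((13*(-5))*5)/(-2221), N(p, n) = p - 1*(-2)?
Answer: I*sqrt(997184845855921)/1390346 ≈ 22.712*I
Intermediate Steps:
N(p, n) = 2 + p (N(p, n) = p + 2 = 2 + p)
w(f) = -3 + f (w(f) = -5 + (2 + f) = -3 + f)
O = 395795/2780692 (O = (-3 - 7)/2504 + ((13*(-5))*5)/(-2221) = -10*1/2504 - 65*5*(-1/2221) = -5/1252 - 325*(-1/2221) = -5/1252 + 325/2221 = 395795/2780692 ≈ 0.14234)
sqrt(O + (24 - 15*36)) = sqrt(395795/2780692 + (24 - 15*36)) = sqrt(395795/2780692 + (24 - 540)) = sqrt(395795/2780692 - 516) = sqrt(-1434441277/2780692) = I*sqrt(997184845855921)/1390346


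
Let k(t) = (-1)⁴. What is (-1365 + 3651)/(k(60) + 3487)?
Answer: 1143/1744 ≈ 0.65539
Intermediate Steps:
k(t) = 1
(-1365 + 3651)/(k(60) + 3487) = (-1365 + 3651)/(1 + 3487) = 2286/3488 = 2286*(1/3488) = 1143/1744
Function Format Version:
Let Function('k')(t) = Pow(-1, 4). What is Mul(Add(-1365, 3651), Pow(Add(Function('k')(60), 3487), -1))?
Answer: Rational(1143, 1744) ≈ 0.65539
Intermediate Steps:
Function('k')(t) = 1
Mul(Add(-1365, 3651), Pow(Add(Function('k')(60), 3487), -1)) = Mul(Add(-1365, 3651), Pow(Add(1, 3487), -1)) = Mul(2286, Pow(3488, -1)) = Mul(2286, Rational(1, 3488)) = Rational(1143, 1744)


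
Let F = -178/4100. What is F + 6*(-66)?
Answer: -811889/2050 ≈ -396.04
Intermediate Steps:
F = -89/2050 (F = -178*1/4100 = -89/2050 ≈ -0.043415)
F + 6*(-66) = -89/2050 + 6*(-66) = -89/2050 - 396 = -811889/2050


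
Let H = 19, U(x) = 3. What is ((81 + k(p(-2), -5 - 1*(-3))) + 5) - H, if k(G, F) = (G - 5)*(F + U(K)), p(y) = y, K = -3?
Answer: 60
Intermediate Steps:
k(G, F) = (-5 + G)*(3 + F) (k(G, F) = (G - 5)*(F + 3) = (-5 + G)*(3 + F))
((81 + k(p(-2), -5 - 1*(-3))) + 5) - H = ((81 + (-15 - 5*(-5 - 1*(-3)) + 3*(-2) + (-5 - 1*(-3))*(-2))) + 5) - 1*19 = ((81 + (-15 - 5*(-5 + 3) - 6 + (-5 + 3)*(-2))) + 5) - 19 = ((81 + (-15 - 5*(-2) - 6 - 2*(-2))) + 5) - 19 = ((81 + (-15 + 10 - 6 + 4)) + 5) - 19 = ((81 - 7) + 5) - 19 = (74 + 5) - 19 = 79 - 19 = 60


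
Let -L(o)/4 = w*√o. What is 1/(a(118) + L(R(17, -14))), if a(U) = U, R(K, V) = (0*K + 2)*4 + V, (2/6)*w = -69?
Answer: 59/2063714 - 207*I*√6/1031857 ≈ 2.8589e-5 - 0.00049139*I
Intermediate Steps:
w = -207 (w = 3*(-69) = -207)
R(K, V) = 8 + V (R(K, V) = (0 + 2)*4 + V = 2*4 + V = 8 + V)
L(o) = 828*√o (L(o) = -(-828)*√o = 828*√o)
1/(a(118) + L(R(17, -14))) = 1/(118 + 828*√(8 - 14)) = 1/(118 + 828*√(-6)) = 1/(118 + 828*(I*√6)) = 1/(118 + 828*I*√6)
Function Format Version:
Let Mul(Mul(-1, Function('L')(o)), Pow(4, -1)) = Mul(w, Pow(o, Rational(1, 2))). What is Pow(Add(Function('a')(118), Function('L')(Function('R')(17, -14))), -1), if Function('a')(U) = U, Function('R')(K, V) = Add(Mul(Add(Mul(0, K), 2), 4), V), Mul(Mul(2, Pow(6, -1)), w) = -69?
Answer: Add(Rational(59, 2063714), Mul(Rational(-207, 1031857), I, Pow(6, Rational(1, 2)))) ≈ Add(2.8589e-5, Mul(-0.00049139, I))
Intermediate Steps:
w = -207 (w = Mul(3, -69) = -207)
Function('R')(K, V) = Add(8, V) (Function('R')(K, V) = Add(Mul(Add(0, 2), 4), V) = Add(Mul(2, 4), V) = Add(8, V))
Function('L')(o) = Mul(828, Pow(o, Rational(1, 2))) (Function('L')(o) = Mul(-4, Mul(-207, Pow(o, Rational(1, 2)))) = Mul(828, Pow(o, Rational(1, 2))))
Pow(Add(Function('a')(118), Function('L')(Function('R')(17, -14))), -1) = Pow(Add(118, Mul(828, Pow(Add(8, -14), Rational(1, 2)))), -1) = Pow(Add(118, Mul(828, Pow(-6, Rational(1, 2)))), -1) = Pow(Add(118, Mul(828, Mul(I, Pow(6, Rational(1, 2))))), -1) = Pow(Add(118, Mul(828, I, Pow(6, Rational(1, 2)))), -1)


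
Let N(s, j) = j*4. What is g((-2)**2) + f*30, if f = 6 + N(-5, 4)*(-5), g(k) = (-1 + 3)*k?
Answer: -2212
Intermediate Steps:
N(s, j) = 4*j
g(k) = 2*k
f = -74 (f = 6 + (4*4)*(-5) = 6 + 16*(-5) = 6 - 80 = -74)
g((-2)**2) + f*30 = 2*(-2)**2 - 74*30 = 2*4 - 2220 = 8 - 2220 = -2212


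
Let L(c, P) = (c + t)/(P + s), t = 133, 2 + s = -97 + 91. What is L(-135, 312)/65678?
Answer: -1/9983056 ≈ -1.0017e-7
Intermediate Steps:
s = -8 (s = -2 + (-97 + 91) = -2 - 6 = -8)
L(c, P) = (133 + c)/(-8 + P) (L(c, P) = (c + 133)/(P - 8) = (133 + c)/(-8 + P))
L(-135, 312)/65678 = ((133 - 135)/(-8 + 312))/65678 = (-2/304)*(1/65678) = ((1/304)*(-2))*(1/65678) = -1/152*1/65678 = -1/9983056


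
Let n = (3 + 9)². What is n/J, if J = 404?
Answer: 36/101 ≈ 0.35644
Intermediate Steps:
n = 144 (n = 12² = 144)
n/J = 144/404 = 144*(1/404) = 36/101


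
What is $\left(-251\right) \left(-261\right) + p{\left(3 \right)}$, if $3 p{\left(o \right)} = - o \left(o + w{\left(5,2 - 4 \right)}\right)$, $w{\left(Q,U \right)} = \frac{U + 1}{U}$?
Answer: $\frac{131015}{2} \approx 65508.0$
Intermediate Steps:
$w{\left(Q,U \right)} = \frac{1 + U}{U}$
$p{\left(o \right)} = - \frac{o \left(\frac{1}{2} + o\right)}{3}$ ($p{\left(o \right)} = \frac{- o \left(o + \frac{1 + \left(2 - 4\right)}{2 - 4}\right)}{3} = \frac{- o \left(o + \frac{1 - 2}{-2}\right)}{3} = \frac{- o \left(o - - \frac{1}{2}\right)}{3} = \frac{- o \left(o + \frac{1}{2}\right)}{3} = \frac{- o \left(\frac{1}{2} + o\right)}{3} = \frac{\left(-1\right) o \left(\frac{1}{2} + o\right)}{3} = - \frac{o \left(\frac{1}{2} + o\right)}{3}$)
$\left(-251\right) \left(-261\right) + p{\left(3 \right)} = \left(-251\right) \left(-261\right) - \frac{1 + 2 \cdot 3}{2} = 65511 - \frac{1 + 6}{2} = 65511 - \frac{1}{2} \cdot 7 = 65511 - \frac{7}{2} = \frac{131015}{2}$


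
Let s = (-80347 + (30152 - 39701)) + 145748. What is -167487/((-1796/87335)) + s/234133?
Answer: 3424775206700477/420502868 ≈ 8.1445e+6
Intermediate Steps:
s = 55852 (s = (-80347 - 9549) + 145748 = -89896 + 145748 = 55852)
-167487/((-1796/87335)) + s/234133 = -167487/((-1796/87335)) + 55852/234133 = -167487/((-1796*1/87335)) + 55852*(1/234133) = -167487/(-1796/87335) + 55852/234133 = -167487*(-87335/1796) + 55852/234133 = 14627477145/1796 + 55852/234133 = 3424775206700477/420502868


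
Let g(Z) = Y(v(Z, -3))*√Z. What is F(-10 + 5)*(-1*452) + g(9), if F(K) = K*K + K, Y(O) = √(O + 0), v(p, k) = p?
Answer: -9031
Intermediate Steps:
Y(O) = √O
F(K) = K + K² (F(K) = K² + K = K + K²)
g(Z) = Z (g(Z) = √Z*√Z = Z)
F(-10 + 5)*(-1*452) + g(9) = ((-10 + 5)*(1 + (-10 + 5)))*(-1*452) + 9 = -5*(1 - 5)*(-452) + 9 = -5*(-4)*(-452) + 9 = 20*(-452) + 9 = -9040 + 9 = -9031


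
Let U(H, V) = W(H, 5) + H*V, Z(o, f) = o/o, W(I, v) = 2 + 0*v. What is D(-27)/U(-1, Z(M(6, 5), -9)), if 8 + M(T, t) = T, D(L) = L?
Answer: -27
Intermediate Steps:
M(T, t) = -8 + T
W(I, v) = 2 (W(I, v) = 2 + 0 = 2)
Z(o, f) = 1
U(H, V) = 2 + H*V
D(-27)/U(-1, Z(M(6, 5), -9)) = -27/(2 - 1*1) = -27/(2 - 1) = -27/1 = -27*1 = -27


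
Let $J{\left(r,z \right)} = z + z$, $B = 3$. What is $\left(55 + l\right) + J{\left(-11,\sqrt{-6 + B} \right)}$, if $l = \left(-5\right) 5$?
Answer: $30 + 2 i \sqrt{3} \approx 30.0 + 3.4641 i$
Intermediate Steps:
$l = -25$
$J{\left(r,z \right)} = 2 z$
$\left(55 + l\right) + J{\left(-11,\sqrt{-6 + B} \right)} = \left(55 - 25\right) + 2 \sqrt{-6 + 3} = 30 + 2 \sqrt{-3} = 30 + 2 i \sqrt{3}$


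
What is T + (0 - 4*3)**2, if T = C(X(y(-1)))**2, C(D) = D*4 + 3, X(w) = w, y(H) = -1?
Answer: 145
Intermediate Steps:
C(D) = 3 + 4*D (C(D) = 4*D + 3 = 3 + 4*D)
T = 1 (T = (3 + 4*(-1))**2 = (3 - 4)**2 = (-1)**2 = 1)
T + (0 - 4*3)**2 = 1 + (0 - 4*3)**2 = 1 + (0 - 12)**2 = 1 + (-12)**2 = 1 + 144 = 145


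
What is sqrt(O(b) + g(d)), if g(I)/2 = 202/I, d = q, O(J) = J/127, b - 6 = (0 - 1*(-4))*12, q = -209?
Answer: I*sqrt(1062303946)/26543 ≈ 1.2279*I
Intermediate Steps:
b = 54 (b = 6 + (0 - 1*(-4))*12 = 6 + (0 + 4)*12 = 6 + 4*12 = 6 + 48 = 54)
O(J) = J/127 (O(J) = J*(1/127) = J/127)
d = -209
g(I) = 404/I (g(I) = 2*(202/I) = 404/I)
sqrt(O(b) + g(d)) = sqrt((1/127)*54 + 404/(-209)) = sqrt(54/127 + 404*(-1/209)) = sqrt(54/127 - 404/209) = sqrt(-40022/26543) = I*sqrt(1062303946)/26543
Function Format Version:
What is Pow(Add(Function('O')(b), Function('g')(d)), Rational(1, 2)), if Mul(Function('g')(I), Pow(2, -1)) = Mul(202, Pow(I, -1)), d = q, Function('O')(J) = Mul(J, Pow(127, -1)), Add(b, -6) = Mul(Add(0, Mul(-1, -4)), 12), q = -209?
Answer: Mul(Rational(1, 26543), I, Pow(1062303946, Rational(1, 2))) ≈ Mul(1.2279, I)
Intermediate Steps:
b = 54 (b = Add(6, Mul(Add(0, Mul(-1, -4)), 12)) = Add(6, Mul(Add(0, 4), 12)) = Add(6, Mul(4, 12)) = Add(6, 48) = 54)
Function('O')(J) = Mul(Rational(1, 127), J) (Function('O')(J) = Mul(J, Rational(1, 127)) = Mul(Rational(1, 127), J))
d = -209
Function('g')(I) = Mul(404, Pow(I, -1)) (Function('g')(I) = Mul(2, Mul(202, Pow(I, -1))) = Mul(404, Pow(I, -1)))
Pow(Add(Function('O')(b), Function('g')(d)), Rational(1, 2)) = Pow(Add(Mul(Rational(1, 127), 54), Mul(404, Pow(-209, -1))), Rational(1, 2)) = Pow(Add(Rational(54, 127), Mul(404, Rational(-1, 209))), Rational(1, 2)) = Pow(Add(Rational(54, 127), Rational(-404, 209)), Rational(1, 2)) = Pow(Rational(-40022, 26543), Rational(1, 2)) = Mul(Rational(1, 26543), I, Pow(1062303946, Rational(1, 2)))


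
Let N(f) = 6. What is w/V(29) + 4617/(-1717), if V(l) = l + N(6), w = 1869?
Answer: 435354/8585 ≈ 50.711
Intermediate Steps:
V(l) = 6 + l (V(l) = l + 6 = 6 + l)
w/V(29) + 4617/(-1717) = 1869/(6 + 29) + 4617/(-1717) = 1869/35 + 4617*(-1/1717) = 1869*(1/35) - 4617/1717 = 267/5 - 4617/1717 = 435354/8585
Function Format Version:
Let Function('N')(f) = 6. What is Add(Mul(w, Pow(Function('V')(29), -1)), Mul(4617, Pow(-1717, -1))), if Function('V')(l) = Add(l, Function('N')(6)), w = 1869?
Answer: Rational(435354, 8585) ≈ 50.711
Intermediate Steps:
Function('V')(l) = Add(6, l) (Function('V')(l) = Add(l, 6) = Add(6, l))
Add(Mul(w, Pow(Function('V')(29), -1)), Mul(4617, Pow(-1717, -1))) = Add(Mul(1869, Pow(Add(6, 29), -1)), Mul(4617, Pow(-1717, -1))) = Add(Mul(1869, Pow(35, -1)), Mul(4617, Rational(-1, 1717))) = Add(Mul(1869, Rational(1, 35)), Rational(-4617, 1717)) = Add(Rational(267, 5), Rational(-4617, 1717)) = Rational(435354, 8585)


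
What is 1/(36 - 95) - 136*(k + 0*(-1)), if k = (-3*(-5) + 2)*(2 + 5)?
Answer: -954857/59 ≈ -16184.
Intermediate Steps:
k = 119 (k = (15 + 2)*7 = 17*7 = 119)
1/(36 - 95) - 136*(k + 0*(-1)) = 1/(36 - 95) - 136*(119 + 0*(-1)) = 1/(-59) - 136*(119 + 0) = -1/59 - 136*119 = -1/59 - 16184 = -954857/59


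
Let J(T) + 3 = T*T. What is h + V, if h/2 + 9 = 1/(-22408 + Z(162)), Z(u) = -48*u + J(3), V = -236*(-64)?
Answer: 227632653/15089 ≈ 15086.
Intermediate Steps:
J(T) = -3 + T² (J(T) = -3 + T*T = -3 + T²)
V = 15104
Z(u) = 6 - 48*u (Z(u) = -48*u + (-3 + 3²) = -48*u + (-3 + 9) = -48*u + 6 = 6 - 48*u)
h = -271603/15089 (h = -18 + 2/(-22408 + (6 - 48*162)) = -18 + 2/(-22408 + (6 - 7776)) = -18 + 2/(-22408 - 7770) = -18 + 2/(-30178) = -18 + 2*(-1/30178) = -18 - 1/15089 = -271603/15089 ≈ -18.000)
h + V = -271603/15089 + 15104 = 227632653/15089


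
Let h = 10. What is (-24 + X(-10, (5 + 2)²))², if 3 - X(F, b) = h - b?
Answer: 324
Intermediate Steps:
X(F, b) = -7 + b (X(F, b) = 3 - (10 - b) = 3 + (-10 + b) = -7 + b)
(-24 + X(-10, (5 + 2)²))² = (-24 + (-7 + (5 + 2)²))² = (-24 + (-7 + 7²))² = (-24 + (-7 + 49))² = (-24 + 42)² = 18² = 324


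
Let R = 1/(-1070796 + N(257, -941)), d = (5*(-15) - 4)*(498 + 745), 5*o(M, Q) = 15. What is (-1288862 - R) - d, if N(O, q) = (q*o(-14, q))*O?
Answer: -2138799874154/1796307 ≈ -1.1907e+6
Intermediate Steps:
o(M, Q) = 3 (o(M, Q) = (⅕)*15 = 3)
N(O, q) = 3*O*q (N(O, q) = (q*3)*O = (3*q)*O = 3*O*q)
d = -98197 (d = (-75 - 4)*1243 = -79*1243 = -98197)
R = -1/1796307 (R = 1/(-1070796 + 3*257*(-941)) = 1/(-1070796 - 725511) = 1/(-1796307) = -1/1796307 ≈ -5.5670e-7)
(-1288862 - R) - d = (-1288862 - 1*(-1/1796307)) - 1*(-98197) = (-1288862 + 1/1796307) + 98197 = -2315191832633/1796307 + 98197 = -2138799874154/1796307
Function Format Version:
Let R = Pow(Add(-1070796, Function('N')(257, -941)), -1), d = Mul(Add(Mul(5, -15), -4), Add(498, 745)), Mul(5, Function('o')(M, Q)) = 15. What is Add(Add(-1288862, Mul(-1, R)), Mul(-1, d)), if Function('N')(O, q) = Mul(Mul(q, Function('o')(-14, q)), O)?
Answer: Rational(-2138799874154, 1796307) ≈ -1.1907e+6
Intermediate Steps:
Function('o')(M, Q) = 3 (Function('o')(M, Q) = Mul(Rational(1, 5), 15) = 3)
Function('N')(O, q) = Mul(3, O, q) (Function('N')(O, q) = Mul(Mul(q, 3), O) = Mul(Mul(3, q), O) = Mul(3, O, q))
d = -98197 (d = Mul(Add(-75, -4), 1243) = Mul(-79, 1243) = -98197)
R = Rational(-1, 1796307) (R = Pow(Add(-1070796, Mul(3, 257, -941)), -1) = Pow(Add(-1070796, -725511), -1) = Pow(-1796307, -1) = Rational(-1, 1796307) ≈ -5.5670e-7)
Add(Add(-1288862, Mul(-1, R)), Mul(-1, d)) = Add(Add(-1288862, Mul(-1, Rational(-1, 1796307))), Mul(-1, -98197)) = Add(Add(-1288862, Rational(1, 1796307)), 98197) = Add(Rational(-2315191832633, 1796307), 98197) = Rational(-2138799874154, 1796307)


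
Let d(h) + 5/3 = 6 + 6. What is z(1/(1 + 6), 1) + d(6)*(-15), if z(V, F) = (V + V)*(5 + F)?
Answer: -1073/7 ≈ -153.29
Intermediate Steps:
d(h) = 31/3 (d(h) = -5/3 + (6 + 6) = -5/3 + 12 = 31/3)
z(V, F) = 2*V*(5 + F) (z(V, F) = (2*V)*(5 + F) = 2*V*(5 + F))
z(1/(1 + 6), 1) + d(6)*(-15) = 2*(5 + 1)/(1 + 6) + (31/3)*(-15) = 2*6/7 - 155 = 2*(⅐)*6 - 155 = 12/7 - 155 = -1073/7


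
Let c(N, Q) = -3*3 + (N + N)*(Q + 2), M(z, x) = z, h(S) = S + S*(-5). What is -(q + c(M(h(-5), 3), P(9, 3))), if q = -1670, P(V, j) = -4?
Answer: 1759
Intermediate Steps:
h(S) = -4*S (h(S) = S - 5*S = -4*S)
c(N, Q) = -9 + 2*N*(2 + Q) (c(N, Q) = -9 + (2*N)*(2 + Q) = -9 + 2*N*(2 + Q))
-(q + c(M(h(-5), 3), P(9, 3))) = -(-1670 + (-9 + 4*(-4*(-5)) + 2*(-4*(-5))*(-4))) = -(-1670 + (-9 + 4*20 + 2*20*(-4))) = -(-1670 + (-9 + 80 - 160)) = -(-1670 - 89) = -1*(-1759) = 1759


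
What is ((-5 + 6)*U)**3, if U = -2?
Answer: -8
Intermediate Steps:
((-5 + 6)*U)**3 = ((-5 + 6)*(-2))**3 = (1*(-2))**3 = (-2)**3 = -8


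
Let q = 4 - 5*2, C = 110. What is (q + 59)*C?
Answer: 5830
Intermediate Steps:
q = -6 (q = 4 - 10 = -6)
(q + 59)*C = (-6 + 59)*110 = 53*110 = 5830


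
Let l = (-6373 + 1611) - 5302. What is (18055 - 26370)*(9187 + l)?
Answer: 7292255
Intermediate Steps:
l = -10064 (l = -4762 - 5302 = -10064)
(18055 - 26370)*(9187 + l) = (18055 - 26370)*(9187 - 10064) = -8315*(-877) = 7292255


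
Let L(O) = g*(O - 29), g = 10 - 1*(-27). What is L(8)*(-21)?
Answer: 16317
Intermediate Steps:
g = 37 (g = 10 + 27 = 37)
L(O) = -1073 + 37*O (L(O) = 37*(O - 29) = 37*(-29 + O) = -1073 + 37*O)
L(8)*(-21) = (-1073 + 37*8)*(-21) = (-1073 + 296)*(-21) = -777*(-21) = 16317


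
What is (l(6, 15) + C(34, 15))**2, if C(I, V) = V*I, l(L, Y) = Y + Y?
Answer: 291600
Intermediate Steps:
l(L, Y) = 2*Y
C(I, V) = I*V
(l(6, 15) + C(34, 15))**2 = (2*15 + 34*15)**2 = (30 + 510)**2 = 540**2 = 291600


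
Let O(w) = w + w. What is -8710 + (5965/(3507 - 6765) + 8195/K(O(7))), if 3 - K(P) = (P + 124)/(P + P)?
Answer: -126681695/9774 ≈ -12961.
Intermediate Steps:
O(w) = 2*w
K(P) = 3 - (124 + P)/(2*P) (K(P) = 3 - (P + 124)/(P + P) = 3 - (124 + P)/(2*P))
-8710 + (5965/(3507 - 6765) + 8195/K(O(7))) = -8710 + (5965/(3507 - 6765) + 8195/(5/2 - 62/(2*7))) = -8710 + (5965/(-3258) + 8195/(5/2 - 62/14)) = -8710 + (5965*(-1/3258) + 8195/(5/2 - 62*1/14)) = -8710 + (-5965/3258 + 8195/(5/2 - 31/7)) = -8710 + (-5965/3258 + 8195/(-27/14)) = -8710 + (-5965/3258 + 8195*(-14/27)) = -8710 + (-5965/3258 - 114730/27) = -8710 - 41550155/9774 = -126681695/9774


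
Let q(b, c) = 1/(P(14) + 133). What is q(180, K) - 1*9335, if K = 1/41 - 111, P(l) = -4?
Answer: -1204214/129 ≈ -9335.0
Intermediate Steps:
K = -4550/41 (K = 1/41 - 111 = -4550/41 ≈ -110.98)
q(b, c) = 1/129 (q(b, c) = 1/(-4 + 133) = 1/129)
q(180, K) - 1*9335 = 1/129 - 1*9335 = 1/129 - 9335 = -1204214/129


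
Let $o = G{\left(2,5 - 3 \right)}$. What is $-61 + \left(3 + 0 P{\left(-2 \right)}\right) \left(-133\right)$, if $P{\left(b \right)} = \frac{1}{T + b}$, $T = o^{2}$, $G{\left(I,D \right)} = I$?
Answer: $-460$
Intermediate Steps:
$o = 2$
$T = 4$ ($T = 2^{2} = 4$)
$P{\left(b \right)} = \frac{1}{4 + b}$
$-61 + \left(3 + 0 P{\left(-2 \right)}\right) \left(-133\right) = -61 + \left(3 + \frac{0}{4 - 2}\right) \left(-133\right) = -61 + \left(3 + \frac{0}{2}\right) \left(-133\right) = -61 + \left(3 + 0 \cdot \frac{1}{2}\right) \left(-133\right) = -61 + \left(3 + 0\right) \left(-133\right) = -61 + 3 \left(-133\right) = -61 - 399 = -460$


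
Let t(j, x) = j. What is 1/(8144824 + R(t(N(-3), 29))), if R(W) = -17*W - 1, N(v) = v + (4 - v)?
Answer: 1/8144755 ≈ 1.2278e-7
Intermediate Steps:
N(v) = 4
R(W) = -1 - 17*W
1/(8144824 + R(t(N(-3), 29))) = 1/(8144824 + (-1 - 17*4)) = 1/(8144824 + (-1 - 68)) = 1/(8144824 - 69) = 1/8144755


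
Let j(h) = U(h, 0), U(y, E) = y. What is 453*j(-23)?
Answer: -10419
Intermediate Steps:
j(h) = h
453*j(-23) = 453*(-23) = -10419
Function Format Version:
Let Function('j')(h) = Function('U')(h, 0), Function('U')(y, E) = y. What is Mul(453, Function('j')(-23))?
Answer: -10419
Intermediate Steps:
Function('j')(h) = h
Mul(453, Function('j')(-23)) = Mul(453, -23) = -10419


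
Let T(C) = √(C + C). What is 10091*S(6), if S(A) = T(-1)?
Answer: 10091*I*√2 ≈ 14271.0*I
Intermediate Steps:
T(C) = √2*√C (T(C) = √(2*C) = √2*√C)
S(A) = I*√2 (S(A) = √2*√(-1) = √2*I = I*√2)
10091*S(6) = 10091*(I*√2) = 10091*I*√2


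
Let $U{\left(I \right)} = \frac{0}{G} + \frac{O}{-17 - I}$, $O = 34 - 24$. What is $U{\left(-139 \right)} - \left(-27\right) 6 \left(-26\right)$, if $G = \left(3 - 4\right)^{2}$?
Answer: $- \frac{256927}{61} \approx -4211.9$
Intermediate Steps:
$O = 10$
$G = 1$ ($G = \left(-1\right)^{2} = 1$)
$U{\left(I \right)} = \frac{10}{-17 - I}$ ($U{\left(I \right)} = \frac{0}{1} + \frac{10}{-17 - I} = 0 \cdot 1 + \frac{10}{-17 - I} = 0 + \frac{10}{-17 - I} = \frac{10}{-17 - I}$)
$U{\left(-139 \right)} - \left(-27\right) 6 \left(-26\right) = - \frac{10}{17 - 139} - \left(-27\right) 6 \left(-26\right) = - \frac{10}{-122} - \left(-162\right) \left(-26\right) = \left(-10\right) \left(- \frac{1}{122}\right) - 4212 = \frac{5}{61} - 4212 = - \frac{256927}{61}$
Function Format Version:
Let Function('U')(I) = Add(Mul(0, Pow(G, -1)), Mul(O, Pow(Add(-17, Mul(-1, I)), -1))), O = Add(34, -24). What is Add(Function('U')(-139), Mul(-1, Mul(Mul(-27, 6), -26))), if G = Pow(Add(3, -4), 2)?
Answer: Rational(-256927, 61) ≈ -4211.9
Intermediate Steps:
O = 10
G = 1 (G = Pow(-1, 2) = 1)
Function('U')(I) = Mul(10, Pow(Add(-17, Mul(-1, I)), -1)) (Function('U')(I) = Add(Mul(0, Pow(1, -1)), Mul(10, Pow(Add(-17, Mul(-1, I)), -1))) = Add(Mul(0, 1), Mul(10, Pow(Add(-17, Mul(-1, I)), -1))) = Add(0, Mul(10, Pow(Add(-17, Mul(-1, I)), -1))) = Mul(10, Pow(Add(-17, Mul(-1, I)), -1)))
Add(Function('U')(-139), Mul(-1, Mul(Mul(-27, 6), -26))) = Add(Mul(-10, Pow(Add(17, -139), -1)), Mul(-1, Mul(Mul(-27, 6), -26))) = Add(Mul(-10, Pow(-122, -1)), Mul(-1, Mul(-162, -26))) = Add(Mul(-10, Rational(-1, 122)), Mul(-1, 4212)) = Add(Rational(5, 61), -4212) = Rational(-256927, 61)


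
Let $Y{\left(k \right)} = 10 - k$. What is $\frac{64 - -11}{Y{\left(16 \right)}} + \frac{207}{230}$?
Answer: $- \frac{58}{5} \approx -11.6$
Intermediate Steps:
$\frac{64 - -11}{Y{\left(16 \right)}} + \frac{207}{230} = \frac{64 - -11}{10 - 16} + \frac{207}{230} = \frac{64 + 11}{10 - 16} + 207 \cdot \frac{1}{230} = \frac{75}{-6} + \frac{9}{10} = 75 \left(- \frac{1}{6}\right) + \frac{9}{10} = - \frac{25}{2} + \frac{9}{10} = - \frac{58}{5}$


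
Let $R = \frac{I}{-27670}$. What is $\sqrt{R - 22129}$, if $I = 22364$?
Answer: $\frac{3 i \sqrt{470645020555}}{13835} \approx 148.76 i$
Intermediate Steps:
$R = - \frac{11182}{13835}$ ($R = \frac{22364}{-27670} = 22364 \left(- \frac{1}{27670}\right) = - \frac{11182}{13835} \approx -0.80824$)
$\sqrt{R - 22129} = \sqrt{- \frac{11182}{13835} - 22129} = \sqrt{- \frac{306165897}{13835}} = \frac{3 i \sqrt{470645020555}}{13835}$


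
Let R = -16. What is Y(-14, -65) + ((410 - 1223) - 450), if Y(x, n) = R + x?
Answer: -1293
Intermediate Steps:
Y(x, n) = -16 + x
Y(-14, -65) + ((410 - 1223) - 450) = (-16 - 14) + ((410 - 1223) - 450) = -30 + (-813 - 450) = -30 - 1263 = -1293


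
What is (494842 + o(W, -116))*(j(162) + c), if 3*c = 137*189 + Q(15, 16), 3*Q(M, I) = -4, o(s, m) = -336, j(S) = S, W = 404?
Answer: 39131743298/9 ≈ 4.3480e+9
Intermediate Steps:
Q(M, I) = -4/3 (Q(M, I) = (⅓)*(-4) = -4/3)
c = 77675/9 (c = (137*189 - 4/3)/3 = (25893 - 4/3)/3 = (⅓)*(77675/3) = 77675/9 ≈ 8630.6)
(494842 + o(W, -116))*(j(162) + c) = (494842 - 336)*(162 + 77675/9) = 494506*(79133/9) = 39131743298/9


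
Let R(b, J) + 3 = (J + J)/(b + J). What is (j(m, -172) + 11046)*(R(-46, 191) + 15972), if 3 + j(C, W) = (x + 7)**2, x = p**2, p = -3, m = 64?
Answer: 26167207213/145 ≈ 1.8046e+8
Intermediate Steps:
R(b, J) = -3 + 2*J/(J + b) (R(b, J) = -3 + (J + J)/(b + J) = -3 + (2*J)/(J + b) = -3 + 2*J/(J + b))
x = 9 (x = (-3)**2 = 9)
j(C, W) = 253 (j(C, W) = -3 + (9 + 7)**2 = -3 + 16**2 = -3 + 256 = 253)
(j(m, -172) + 11046)*(R(-46, 191) + 15972) = (253 + 11046)*((-1*191 - 3*(-46))/(191 - 46) + 15972) = 11299*((-191 + 138)/145 + 15972) = 11299*((1/145)*(-53) + 15972) = 11299*(-53/145 + 15972) = 11299*(2315887/145) = 26167207213/145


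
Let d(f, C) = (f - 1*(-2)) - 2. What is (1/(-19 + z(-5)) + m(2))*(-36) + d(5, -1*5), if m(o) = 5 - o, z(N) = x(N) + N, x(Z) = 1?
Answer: -2333/23 ≈ -101.43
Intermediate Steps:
d(f, C) = f (d(f, C) = (f + 2) - 2 = (2 + f) - 2 = f)
z(N) = 1 + N
(1/(-19 + z(-5)) + m(2))*(-36) + d(5, -1*5) = (1/(-19 + (1 - 5)) + (5 - 1*2))*(-36) + 5 = (1/(-19 - 4) + (5 - 2))*(-36) + 5 = (1/(-23) + 3)*(-36) + 5 = (-1/23 + 3)*(-36) + 5 = (68/23)*(-36) + 5 = -2448/23 + 5 = -2333/23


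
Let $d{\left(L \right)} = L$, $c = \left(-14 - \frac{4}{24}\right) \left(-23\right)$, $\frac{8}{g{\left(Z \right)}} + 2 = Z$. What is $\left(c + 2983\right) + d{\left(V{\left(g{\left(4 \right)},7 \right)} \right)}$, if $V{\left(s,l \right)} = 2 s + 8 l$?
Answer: $\frac{20237}{6} \approx 3372.8$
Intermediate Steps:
$g{\left(Z \right)} = \frac{8}{-2 + Z}$
$c = \frac{1955}{6}$ ($c = \left(-14 - \frac{1}{6}\right) \left(-23\right) = \left(- \frac{85}{6}\right) \left(-23\right) = \frac{1955}{6} \approx 325.83$)
$\left(c + 2983\right) + d{\left(V{\left(g{\left(4 \right)},7 \right)} \right)} = \left(\frac{1955}{6} + 2983\right) + \left(2 \frac{8}{-2 + 4} + 8 \cdot 7\right) = \frac{19853}{6} + \left(2 \cdot \frac{8}{2} + 56\right) = \frac{19853}{6} + \left(2 \cdot 8 \cdot \frac{1}{2} + 56\right) = \frac{19853}{6} + \left(2 \cdot 4 + 56\right) = \frac{19853}{6} + \left(8 + 56\right) = \frac{19853}{6} + 64 = \frac{20237}{6}$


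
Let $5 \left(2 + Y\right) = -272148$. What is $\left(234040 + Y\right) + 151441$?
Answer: $\frac{1655247}{5} \approx 3.3105 \cdot 10^{5}$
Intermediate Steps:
$Y = - \frac{272158}{5}$ ($Y = -2 + \frac{1}{5} \left(-272148\right) = -2 - \frac{272148}{5} = - \frac{272158}{5} \approx -54432.0$)
$\left(234040 + Y\right) + 151441 = \left(234040 - \frac{272158}{5}\right) + 151441 = \frac{898042}{5} + 151441 = \frac{1655247}{5}$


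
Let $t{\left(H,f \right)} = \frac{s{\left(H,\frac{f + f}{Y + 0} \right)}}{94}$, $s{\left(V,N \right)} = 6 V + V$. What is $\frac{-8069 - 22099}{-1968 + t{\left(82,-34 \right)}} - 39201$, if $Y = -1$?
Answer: $- \frac{3613267113}{92209} \approx -39186.0$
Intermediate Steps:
$s{\left(V,N \right)} = 7 V$
$t{\left(H,f \right)} = \frac{7 H}{94}$
$\frac{-8069 - 22099}{-1968 + t{\left(82,-34 \right)}} - 39201 = \frac{-8069 - 22099}{-1968 + \frac{7}{94} \cdot 82} - 39201 = - \frac{30168}{-1968 + \frac{287}{47}} - 39201 = - \frac{30168}{- \frac{92209}{47}} - 39201 = \left(-30168\right) \left(- \frac{47}{92209}\right) - 39201 = \frac{1417896}{92209} - 39201 = - \frac{3613267113}{92209}$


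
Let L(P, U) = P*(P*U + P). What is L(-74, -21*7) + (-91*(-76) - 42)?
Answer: -792622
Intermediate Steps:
L(P, U) = P*(P + P*U)
L(-74, -21*7) + (-91*(-76) - 42) = (-74)²*(1 - 21*7) + (-91*(-76) - 42) = 5476*(1 - 147) + (6916 - 42) = 5476*(-146) + 6874 = -799496 + 6874 = -792622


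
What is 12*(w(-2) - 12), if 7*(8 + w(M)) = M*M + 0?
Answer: -1632/7 ≈ -233.14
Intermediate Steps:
w(M) = -8 + M**2/7 (w(M) = -8 + (M*M + 0)/7 = -8 + (M**2 + 0)/7 = -8 + M**2/7)
12*(w(-2) - 12) = 12*((-8 + (1/7)*(-2)**2) - 12) = 12*((-8 + (1/7)*4) - 12) = 12*((-8 + 4/7) - 12) = 12*(-52/7 - 12) = 12*(-136/7) = -1632/7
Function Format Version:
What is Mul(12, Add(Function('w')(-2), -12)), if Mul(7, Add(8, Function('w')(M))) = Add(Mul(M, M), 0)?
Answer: Rational(-1632, 7) ≈ -233.14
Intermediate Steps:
Function('w')(M) = Add(-8, Mul(Rational(1, 7), Pow(M, 2))) (Function('w')(M) = Add(-8, Mul(Rational(1, 7), Add(Mul(M, M), 0))) = Add(-8, Mul(Rational(1, 7), Add(Pow(M, 2), 0))) = Add(-8, Mul(Rational(1, 7), Pow(M, 2))))
Mul(12, Add(Function('w')(-2), -12)) = Mul(12, Add(Add(-8, Mul(Rational(1, 7), Pow(-2, 2))), -12)) = Mul(12, Add(Add(-8, Mul(Rational(1, 7), 4)), -12)) = Mul(12, Add(Add(-8, Rational(4, 7)), -12)) = Mul(12, Add(Rational(-52, 7), -12)) = Mul(12, Rational(-136, 7)) = Rational(-1632, 7)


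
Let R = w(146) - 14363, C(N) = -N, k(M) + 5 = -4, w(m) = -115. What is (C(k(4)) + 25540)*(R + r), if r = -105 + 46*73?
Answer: -286787525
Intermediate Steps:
k(M) = -9 (k(M) = -5 - 4 = -9)
R = -14478 (R = -115 - 14363 = -14478)
r = 3253 (r = -105 + 3358 = 3253)
(C(k(4)) + 25540)*(R + r) = (-1*(-9) + 25540)*(-14478 + 3253) = (9 + 25540)*(-11225) = 25549*(-11225) = -286787525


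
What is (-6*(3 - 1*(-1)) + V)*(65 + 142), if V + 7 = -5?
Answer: -7452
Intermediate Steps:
V = -12 (V = -7 - 5 = -12)
(-6*(3 - 1*(-1)) + V)*(65 + 142) = (-6*(3 - 1*(-1)) - 12)*(65 + 142) = (-6*(3 + 1) - 12)*207 = (-6*4 - 12)*207 = (-24 - 12)*207 = -36*207 = -7452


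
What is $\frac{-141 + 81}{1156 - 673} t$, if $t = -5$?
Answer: $\frac{100}{161} \approx 0.62112$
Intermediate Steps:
$\frac{-141 + 81}{1156 - 673} t = \frac{-141 + 81}{1156 - 673} \left(-5\right) = - \frac{60}{483} \left(-5\right) = \left(-60\right) \frac{1}{483} \left(-5\right) = \left(- \frac{20}{161}\right) \left(-5\right) = \frac{100}{161}$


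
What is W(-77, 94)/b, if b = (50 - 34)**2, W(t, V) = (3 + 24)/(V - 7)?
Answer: 9/7424 ≈ 0.0012123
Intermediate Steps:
W(t, V) = 27/(-7 + V)
b = 256 (b = 16**2 = 256)
W(-77, 94)/b = (27/(-7 + 94))/256 = (27/87)*(1/256) = (27*(1/87))*(1/256) = (9/29)*(1/256) = 9/7424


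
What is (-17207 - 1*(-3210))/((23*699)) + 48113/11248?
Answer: 616074445/180834096 ≈ 3.4068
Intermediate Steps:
(-17207 - 1*(-3210))/((23*699)) + 48113/11248 = (-17207 + 3210)/16077 + 48113*(1/11248) = -13997*1/16077 + 48113/11248 = -13997/16077 + 48113/11248 = 616074445/180834096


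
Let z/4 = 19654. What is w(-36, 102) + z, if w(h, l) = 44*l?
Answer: 83104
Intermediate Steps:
z = 78616 (z = 4*19654 = 78616)
w(-36, 102) + z = 44*102 + 78616 = 4488 + 78616 = 83104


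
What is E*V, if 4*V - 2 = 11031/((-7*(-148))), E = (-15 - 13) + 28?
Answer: 0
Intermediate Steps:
E = 0 (E = -28 + 28 = 0)
V = 13103/4144 (V = ½ + (11031/((-7*(-148))))/4 = ½ + (11031/1036)/4 = ½ + (11031*(1/1036))/4 = ½ + (¼)*(11031/1036) = ½ + 11031/4144 = 13103/4144 ≈ 3.1619)
E*V = 0*(13103/4144) = 0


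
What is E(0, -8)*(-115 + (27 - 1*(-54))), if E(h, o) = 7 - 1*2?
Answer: -170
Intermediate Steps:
E(h, o) = 5 (E(h, o) = 7 - 2 = 5)
E(0, -8)*(-115 + (27 - 1*(-54))) = 5*(-115 + (27 - 1*(-54))) = 5*(-115 + (27 + 54)) = 5*(-115 + 81) = 5*(-34) = -170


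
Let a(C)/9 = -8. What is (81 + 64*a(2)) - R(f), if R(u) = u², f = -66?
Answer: -8883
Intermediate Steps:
a(C) = -72 (a(C) = 9*(-8) = -72)
(81 + 64*a(2)) - R(f) = (81 + 64*(-72)) - 1*(-66)² = (81 - 4608) - 1*4356 = -4527 - 4356 = -8883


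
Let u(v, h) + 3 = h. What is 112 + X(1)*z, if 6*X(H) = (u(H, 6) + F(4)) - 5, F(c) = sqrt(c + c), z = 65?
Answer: 271/3 + 65*sqrt(2)/3 ≈ 120.97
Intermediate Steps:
u(v, h) = -3 + h
F(c) = sqrt(2)*sqrt(c) (F(c) = sqrt(2*c) = sqrt(2)*sqrt(c))
X(H) = -1/3 + sqrt(2)/3 (X(H) = (((-3 + 6) + sqrt(2)*sqrt(4)) - 5)/6 = ((3 + sqrt(2)*2) - 5)/6 = ((3 + 2*sqrt(2)) - 5)/6 = (-2 + 2*sqrt(2))/6 = -1/3 + sqrt(2)/3)
112 + X(1)*z = 112 + (-1/3 + sqrt(2)/3)*65 = 112 + (-65/3 + 65*sqrt(2)/3) = 271/3 + 65*sqrt(2)/3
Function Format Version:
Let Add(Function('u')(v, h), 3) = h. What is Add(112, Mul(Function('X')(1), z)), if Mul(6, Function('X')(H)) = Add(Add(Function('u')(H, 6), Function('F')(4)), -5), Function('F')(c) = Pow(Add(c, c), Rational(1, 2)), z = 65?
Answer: Add(Rational(271, 3), Mul(Rational(65, 3), Pow(2, Rational(1, 2)))) ≈ 120.97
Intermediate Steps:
Function('u')(v, h) = Add(-3, h)
Function('F')(c) = Mul(Pow(2, Rational(1, 2)), Pow(c, Rational(1, 2))) (Function('F')(c) = Pow(Mul(2, c), Rational(1, 2)) = Mul(Pow(2, Rational(1, 2)), Pow(c, Rational(1, 2))))
Function('X')(H) = Add(Rational(-1, 3), Mul(Rational(1, 3), Pow(2, Rational(1, 2)))) (Function('X')(H) = Mul(Rational(1, 6), Add(Add(Add(-3, 6), Mul(Pow(2, Rational(1, 2)), Pow(4, Rational(1, 2)))), -5)) = Mul(Rational(1, 6), Add(Add(3, Mul(Pow(2, Rational(1, 2)), 2)), -5)) = Mul(Rational(1, 6), Add(Add(3, Mul(2, Pow(2, Rational(1, 2)))), -5)) = Mul(Rational(1, 6), Add(-2, Mul(2, Pow(2, Rational(1, 2))))) = Add(Rational(-1, 3), Mul(Rational(1, 3), Pow(2, Rational(1, 2)))))
Add(112, Mul(Function('X')(1), z)) = Add(112, Mul(Add(Rational(-1, 3), Mul(Rational(1, 3), Pow(2, Rational(1, 2)))), 65)) = Add(112, Add(Rational(-65, 3), Mul(Rational(65, 3), Pow(2, Rational(1, 2))))) = Add(Rational(271, 3), Mul(Rational(65, 3), Pow(2, Rational(1, 2))))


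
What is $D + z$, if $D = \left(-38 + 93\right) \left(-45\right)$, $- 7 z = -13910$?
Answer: $- \frac{3415}{7} \approx -487.86$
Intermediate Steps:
$z = \frac{13910}{7}$ ($z = \left(- \frac{1}{7}\right) \left(-13910\right) = \frac{13910}{7} \approx 1987.1$)
$D = -2475$ ($D = 55 \left(-45\right) = -2475$)
$D + z = -2475 + \frac{13910}{7} = - \frac{3415}{7}$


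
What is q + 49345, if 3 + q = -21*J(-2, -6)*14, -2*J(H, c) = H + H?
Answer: 48754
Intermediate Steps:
J(H, c) = -H (J(H, c) = -(H + H)/2 = -H)
q = -591 (q = -3 - (-21)*(-2)*14 = -3 - 21*2*14 = -3 - 42*14 = -3 - 588 = -591)
q + 49345 = -591 + 49345 = 48754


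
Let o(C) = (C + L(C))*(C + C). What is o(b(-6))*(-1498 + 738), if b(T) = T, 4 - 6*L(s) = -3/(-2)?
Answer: -50920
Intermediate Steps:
L(s) = 5/12 (L(s) = ⅔ - (-1)/(2*(-2)) = ⅔ - (-1)*(-1)/(2*2) = ⅔ - ⅙*3/2 = ⅔ - ¼ = 5/12)
o(C) = 2*C*(5/12 + C) (o(C) = (C + 5/12)*(C + C) = (5/12 + C)*(2*C) = 2*C*(5/12 + C))
o(b(-6))*(-1498 + 738) = ((⅙)*(-6)*(5 + 12*(-6)))*(-1498 + 738) = ((⅙)*(-6)*(5 - 72))*(-760) = ((⅙)*(-6)*(-67))*(-760) = 67*(-760) = -50920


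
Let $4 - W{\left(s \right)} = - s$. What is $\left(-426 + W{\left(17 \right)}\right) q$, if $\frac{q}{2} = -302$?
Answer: $244620$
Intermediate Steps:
$q = -604$ ($q = 2 \left(-302\right) = -604$)
$W{\left(s \right)} = 4 + s$ ($W{\left(s \right)} = 4 - - s = 4 + s$)
$\left(-426 + W{\left(17 \right)}\right) q = \left(-426 + \left(4 + 17\right)\right) \left(-604\right) = \left(-426 + 21\right) \left(-604\right) = \left(-405\right) \left(-604\right) = 244620$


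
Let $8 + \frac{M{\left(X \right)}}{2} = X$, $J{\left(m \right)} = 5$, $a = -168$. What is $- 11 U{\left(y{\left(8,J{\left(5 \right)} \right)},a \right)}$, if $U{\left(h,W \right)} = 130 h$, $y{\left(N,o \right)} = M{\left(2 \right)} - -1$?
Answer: $15730$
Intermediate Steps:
$M{\left(X \right)} = -16 + 2 X$
$y{\left(N,o \right)} = -11$ ($y{\left(N,o \right)} = \left(-16 + 2 \cdot 2\right) - -1 = \left(-16 + 4\right) + 1 = -12 + 1 = -11$)
$- 11 U{\left(y{\left(8,J{\left(5 \right)} \right)},a \right)} = - 11 \cdot 130 \left(-11\right) = \left(-11\right) \left(-1430\right) = 15730$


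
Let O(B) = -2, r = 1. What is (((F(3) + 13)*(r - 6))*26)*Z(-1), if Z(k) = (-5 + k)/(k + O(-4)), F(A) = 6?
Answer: -4940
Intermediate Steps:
Z(k) = (-5 + k)/(-2 + k) (Z(k) = (-5 + k)/(k - 2) = (-5 + k)/(-2 + k))
(((F(3) + 13)*(r - 6))*26)*Z(-1) = (((6 + 13)*(1 - 6))*26)*((-5 - 1)/(-2 - 1)) = ((19*(-5))*26)*(-6/(-3)) = (-95*26)*(-⅓*(-6)) = -2470*2 = -4940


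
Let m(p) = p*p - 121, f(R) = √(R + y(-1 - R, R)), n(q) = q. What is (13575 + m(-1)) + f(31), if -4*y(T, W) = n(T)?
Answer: 13455 + √39 ≈ 13461.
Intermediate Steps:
y(T, W) = -T/4
f(R) = √(¼ + 5*R/4) (f(R) = √(R - (-1 - R)/4) = √(R + (¼ + R/4)) = √(¼ + 5*R/4))
m(p) = -121 + p² (m(p) = p² - 121 = -121 + p²)
(13575 + m(-1)) + f(31) = (13575 + (-121 + (-1)²)) + √(1 + 5*31)/2 = (13575 + (-121 + 1)) + √(1 + 155)/2 = (13575 - 120) + √156/2 = 13455 + (2*√39)/2 = 13455 + √39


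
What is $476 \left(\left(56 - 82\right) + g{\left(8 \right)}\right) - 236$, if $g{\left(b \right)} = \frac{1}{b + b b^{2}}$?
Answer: $- \frac{1639441}{130} \approx -12611.0$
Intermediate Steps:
$g{\left(b \right)} = \frac{1}{b + b^{3}}$
$476 \left(\left(56 - 82\right) + g{\left(8 \right)}\right) - 236 = 476 \left(\left(56 - 82\right) + \frac{1}{8 + 8^{3}}\right) - 236 = 476 \left(-26 + \frac{1}{8 + 512}\right) - 236 = 476 \left(-26 + \frac{1}{520}\right) - 236 = 476 \left(- \frac{13519}{520}\right) - 236 = - \frac{1608761}{130} - 236 = - \frac{1639441}{130}$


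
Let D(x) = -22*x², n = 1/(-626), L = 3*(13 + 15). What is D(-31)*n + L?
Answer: 36863/313 ≈ 117.77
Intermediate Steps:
L = 84 (L = 3*28 = 84)
n = -1/626 ≈ -0.0015974
D(-31)*n + L = -22*(-31)²*(-1/626) + 84 = -22*961*(-1/626) + 84 = -21142*(-1/626) + 84 = 10571/313 + 84 = 36863/313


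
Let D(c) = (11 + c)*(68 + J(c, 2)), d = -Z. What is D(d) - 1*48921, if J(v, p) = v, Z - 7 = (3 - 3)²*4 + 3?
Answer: -48863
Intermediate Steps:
Z = 10 (Z = 7 + ((3 - 3)²*4 + 3) = 7 + (0²*4 + 3) = 7 + (0*4 + 3) = 7 + (0 + 3) = 7 + 3 = 10)
d = -10 (d = -1*10 = -10)
D(c) = (11 + c)*(68 + c)
D(d) - 1*48921 = (748 + (-10)² + 79*(-10)) - 1*48921 = (748 + 100 - 790) - 48921 = 58 - 48921 = -48863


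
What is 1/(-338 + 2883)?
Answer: 1/2545 ≈ 0.00039293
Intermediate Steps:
1/(-338 + 2883) = 1/2545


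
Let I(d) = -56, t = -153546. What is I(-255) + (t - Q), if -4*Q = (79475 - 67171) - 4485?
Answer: -606589/4 ≈ -1.5165e+5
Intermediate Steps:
Q = -7819/4 (Q = -((79475 - 67171) - 4485)/4 = -(12304 - 4485)/4 = -¼*7819 = -7819/4 ≈ -1954.8)
I(-255) + (t - Q) = -56 + (-153546 - 1*(-7819/4)) = -56 + (-153546 + 7819/4) = -56 - 606365/4 = -606589/4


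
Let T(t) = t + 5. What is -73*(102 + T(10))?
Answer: -8541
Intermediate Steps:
T(t) = 5 + t
-73*(102 + T(10)) = -73*(102 + (5 + 10)) = -73*(102 + 15) = -73*117 = -8541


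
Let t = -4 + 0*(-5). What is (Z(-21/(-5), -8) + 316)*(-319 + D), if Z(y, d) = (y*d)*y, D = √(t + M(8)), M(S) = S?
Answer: -1385924/25 ≈ -55437.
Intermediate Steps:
t = -4 (t = -4 + 0 = -4)
D = 2 (D = √(-4 + 8) = √4 = 2)
Z(y, d) = d*y² (Z(y, d) = (d*y)*y = d*y²)
(Z(-21/(-5), -8) + 316)*(-319 + D) = (-8*(-21/(-5))² + 316)*(-319 + 2) = (-8*(-21*(-⅕))² + 316)*(-317) = (-8*(21/5)² + 316)*(-317) = (-8*441/25 + 316)*(-317) = (-3528/25 + 316)*(-317) = (4372/25)*(-317) = -1385924/25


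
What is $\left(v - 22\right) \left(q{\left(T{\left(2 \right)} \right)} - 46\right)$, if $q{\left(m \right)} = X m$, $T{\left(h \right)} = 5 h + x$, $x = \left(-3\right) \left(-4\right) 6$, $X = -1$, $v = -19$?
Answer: $5248$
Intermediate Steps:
$x = 72$ ($x = 12 \cdot 6 = 72$)
$T{\left(h \right)} = 72 + 5 h$ ($T{\left(h \right)} = 5 h + 72 = 72 + 5 h$)
$q{\left(m \right)} = - m$
$\left(v - 22\right) \left(q{\left(T{\left(2 \right)} \right)} - 46\right) = \left(-19 - 22\right) \left(- (72 + 5 \cdot 2) - 46\right) = - 41 \left(- (72 + 10) - 46\right) = - 41 \left(\left(-1\right) 82 - 46\right) = - 41 \left(-82 - 46\right) = \left(-41\right) \left(-128\right) = 5248$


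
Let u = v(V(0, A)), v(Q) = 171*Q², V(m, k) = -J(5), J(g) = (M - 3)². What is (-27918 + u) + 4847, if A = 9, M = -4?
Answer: 387500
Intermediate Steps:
J(g) = 49 (J(g) = (-4 - 3)² = (-7)² = 49)
V(m, k) = -49 (V(m, k) = -1*49 = -49)
u = 410571 (u = 171*(-49)² = 171*2401 = 410571)
(-27918 + u) + 4847 = (-27918 + 410571) + 4847 = 382653 + 4847 = 387500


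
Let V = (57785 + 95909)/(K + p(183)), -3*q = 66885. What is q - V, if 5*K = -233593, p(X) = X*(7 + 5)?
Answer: -4962388365/222613 ≈ -22292.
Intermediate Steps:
q = -22295 (q = -⅓*66885 = -22295)
p(X) = 12*X (p(X) = X*12 = 12*X)
K = -233593/5 (K = (⅕)*(-233593) = -233593/5 ≈ -46719.)
V = -768470/222613 (V = (57785 + 95909)/(-233593/5 + 12*183) = 153694/(-233593/5 + 2196) = 153694/(-222613/5) = 153694*(-5/222613) = -768470/222613 ≈ -3.4520)
q - V = -22295 - 1*(-768470/222613) = -22295 + 768470/222613 = -4962388365/222613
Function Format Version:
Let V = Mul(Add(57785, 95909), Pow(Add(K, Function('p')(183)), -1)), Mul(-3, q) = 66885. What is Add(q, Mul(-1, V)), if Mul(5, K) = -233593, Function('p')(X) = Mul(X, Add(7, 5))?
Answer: Rational(-4962388365, 222613) ≈ -22292.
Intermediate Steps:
q = -22295 (q = Mul(Rational(-1, 3), 66885) = -22295)
Function('p')(X) = Mul(12, X) (Function('p')(X) = Mul(X, 12) = Mul(12, X))
K = Rational(-233593, 5) (K = Mul(Rational(1, 5), -233593) = Rational(-233593, 5) ≈ -46719.)
V = Rational(-768470, 222613) (V = Mul(Add(57785, 95909), Pow(Add(Rational(-233593, 5), Mul(12, 183)), -1)) = Mul(153694, Pow(Add(Rational(-233593, 5), 2196), -1)) = Mul(153694, Pow(Rational(-222613, 5), -1)) = Mul(153694, Rational(-5, 222613)) = Rational(-768470, 222613) ≈ -3.4520)
Add(q, Mul(-1, V)) = Add(-22295, Mul(-1, Rational(-768470, 222613))) = Add(-22295, Rational(768470, 222613)) = Rational(-4962388365, 222613)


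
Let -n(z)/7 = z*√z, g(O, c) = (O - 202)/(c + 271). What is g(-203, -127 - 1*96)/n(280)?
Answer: 27*√70/878080 ≈ 0.00025726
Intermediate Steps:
g(O, c) = (-202 + O)/(271 + c)
n(z) = -7*z^(3/2) (n(z) = -7*z*√z = -7*z^(3/2))
g(-203, -127 - 1*96)/n(280) = ((-202 - 203)/(271 + (-127 - 1*96)))/((-3920*√70)) = (-405/(271 + (-127 - 96)))/((-3920*√70)) = (-405/(271 - 223))/((-3920*√70)) = (-405/48)*(-√70/274400) = ((1/48)*(-405))*(-√70/274400) = -(-27)*√70/878080 = 27*√70/878080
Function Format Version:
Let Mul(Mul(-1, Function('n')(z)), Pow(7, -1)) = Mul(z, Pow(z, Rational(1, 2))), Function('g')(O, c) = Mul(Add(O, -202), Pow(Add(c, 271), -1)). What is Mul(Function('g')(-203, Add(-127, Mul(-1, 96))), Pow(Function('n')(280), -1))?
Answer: Mul(Rational(27, 878080), Pow(70, Rational(1, 2))) ≈ 0.00025726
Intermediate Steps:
Function('g')(O, c) = Mul(Pow(Add(271, c), -1), Add(-202, O)) (Function('g')(O, c) = Mul(Add(-202, O), Pow(Add(271, c), -1)) = Mul(Pow(Add(271, c), -1), Add(-202, O)))
Function('n')(z) = Mul(-7, Pow(z, Rational(3, 2))) (Function('n')(z) = Mul(-7, Mul(z, Pow(z, Rational(1, 2)))) = Mul(-7, Pow(z, Rational(3, 2))))
Mul(Function('g')(-203, Add(-127, Mul(-1, 96))), Pow(Function('n')(280), -1)) = Mul(Mul(Pow(Add(271, Add(-127, Mul(-1, 96))), -1), Add(-202, -203)), Pow(Mul(-7, Pow(280, Rational(3, 2))), -1)) = Mul(Mul(Pow(Add(271, Add(-127, -96)), -1), -405), Pow(Mul(-7, Mul(560, Pow(70, Rational(1, 2)))), -1)) = Mul(Mul(Pow(Add(271, -223), -1), -405), Pow(Mul(-3920, Pow(70, Rational(1, 2))), -1)) = Mul(Mul(Pow(48, -1), -405), Mul(Rational(-1, 274400), Pow(70, Rational(1, 2)))) = Mul(Mul(Rational(1, 48), -405), Mul(Rational(-1, 274400), Pow(70, Rational(1, 2)))) = Mul(Rational(-135, 16), Mul(Rational(-1, 274400), Pow(70, Rational(1, 2)))) = Mul(Rational(27, 878080), Pow(70, Rational(1, 2)))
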